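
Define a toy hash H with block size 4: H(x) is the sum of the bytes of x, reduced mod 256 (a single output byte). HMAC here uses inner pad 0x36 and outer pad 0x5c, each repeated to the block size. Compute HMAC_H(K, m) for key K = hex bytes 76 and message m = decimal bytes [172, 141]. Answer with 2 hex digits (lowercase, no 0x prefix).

Key hex bytes 76 is 1 byte ≤ B = 4; zero-pad to 4 bytes: K' = 76 00 00 00.
K' ⊕ ipad = 40 36 36 36.  K' ⊕ opad = 2a 5c 5c 5c.
Inner input = (K'⊕ipad) ∥ m = 40 36 36 36 ∥ ac 8d.
Inner hash: sum = 64+54+54+54+172+141 = 539; mod 256 = 27 → 1b.
Outer input = (K'⊕opad) ∥ inner = 2a 5c 5c 5c ∥ 1b.
Outer hash (tag): sum = 42+92+92+92+27 = 345; mod 256 = 89 → 59.

59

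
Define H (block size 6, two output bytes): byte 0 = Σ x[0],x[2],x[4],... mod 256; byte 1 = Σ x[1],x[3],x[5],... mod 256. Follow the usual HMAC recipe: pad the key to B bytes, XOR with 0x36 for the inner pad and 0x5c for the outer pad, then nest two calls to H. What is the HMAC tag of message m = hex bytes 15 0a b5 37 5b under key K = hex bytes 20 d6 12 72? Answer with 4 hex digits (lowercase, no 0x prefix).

bbaf

Key hex bytes 20 d6 12 72 is 4 bytes ≤ B = 6; zero-pad to 6 bytes: K' = 20 d6 12 72 00 00.
K' ⊕ ipad = 16 e0 24 44 36 36.  K' ⊕ opad = 7c 8a 4e 2e 5c 5c.
Inner input = (K'⊕ipad) ∥ m = 16 e0 24 44 36 36 ∥ 15 0a b5 37 5b.
Inner hash: even-index sum = 405 mod 256 = 149; odd-index sum = 411 mod 256 = 155 → 95 9b.
Outer input = (K'⊕opad) ∥ inner = 7c 8a 4e 2e 5c 5c ∥ 95 9b.
Outer hash (tag): even-index sum = 443 mod 256 = 187; odd-index sum = 431 mod 256 = 175 → bb af.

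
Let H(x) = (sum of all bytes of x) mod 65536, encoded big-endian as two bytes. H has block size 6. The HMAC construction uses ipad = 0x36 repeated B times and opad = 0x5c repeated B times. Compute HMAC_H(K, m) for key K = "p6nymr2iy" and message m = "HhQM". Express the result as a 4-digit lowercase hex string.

02bf

Key "p6nymr2iy" = 70 36 6e 79 6d 72 32 69 79 is 9 bytes > B = 6, so hash it first: H(key) = 03 80, then zero-pad to 6 bytes: K' = 03 80 00 00 00 00.
K' ⊕ ipad = 35 b6 36 36 36 36.  K' ⊕ opad = 5f dc 5c 5c 5c 5c.
Inner input = (K'⊕ipad) ∥ m = 35 b6 36 36 36 36 ∥ 48 68 51 4d.
Inner hash: sum = 53+182+54+54+54+54+72+104+81+77 = 785 → 03 11.
Outer input = (K'⊕opad) ∥ inner = 5f dc 5c 5c 5c 5c ∥ 03 11.
Outer hash (tag): sum = 95+220+92+92+92+92+3+17 = 703 → 02 bf.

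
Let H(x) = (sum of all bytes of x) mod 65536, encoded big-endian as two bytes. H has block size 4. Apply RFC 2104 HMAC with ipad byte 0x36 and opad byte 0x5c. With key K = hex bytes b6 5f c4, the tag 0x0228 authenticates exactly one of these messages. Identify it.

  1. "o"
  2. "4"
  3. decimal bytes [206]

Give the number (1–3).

Key hex bytes b6 5f c4 is 3 bytes ≤ B = 4; zero-pad to 4 bytes: K' = b6 5f c4 00.
K' ⊕ ipad = 80 69 f2 36; K' ⊕ opad = ea 03 98 5c.
m1: inner = H(80 69 f2 36 6f) = 02 80; tag = H(ea 03 98 5c 02 80) = 0263
m2: inner = H(80 69 f2 36 34) = 02 45; tag = H(ea 03 98 5c 02 45) = 0228 ← matches
m3: inner = H(80 69 f2 36 ce) = 02 df; tag = H(ea 03 98 5c 02 df) = 02c2

2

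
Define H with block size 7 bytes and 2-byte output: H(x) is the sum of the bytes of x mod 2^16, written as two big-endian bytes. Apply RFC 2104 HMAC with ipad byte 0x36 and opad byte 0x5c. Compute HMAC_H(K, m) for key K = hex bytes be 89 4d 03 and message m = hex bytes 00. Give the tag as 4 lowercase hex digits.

Key hex bytes be 89 4d 03 is 4 bytes ≤ B = 7; zero-pad to 7 bytes: K' = be 89 4d 03 00 00 00.
K' ⊕ ipad = 88 bf 7b 35 36 36 36.  K' ⊕ opad = e2 d5 11 5f 5c 5c 5c.
Inner input = (K'⊕ipad) ∥ m = 88 bf 7b 35 36 36 36 ∥ 00.
Inner hash: sum = 136+191+123+53+54+54+54+0 = 665 → 02 99.
Outer input = (K'⊕opad) ∥ inner = e2 d5 11 5f 5c 5c 5c ∥ 02 99.
Outer hash (tag): sum = 226+213+17+95+92+92+92+2+153 = 982 → 03 d6.

03d6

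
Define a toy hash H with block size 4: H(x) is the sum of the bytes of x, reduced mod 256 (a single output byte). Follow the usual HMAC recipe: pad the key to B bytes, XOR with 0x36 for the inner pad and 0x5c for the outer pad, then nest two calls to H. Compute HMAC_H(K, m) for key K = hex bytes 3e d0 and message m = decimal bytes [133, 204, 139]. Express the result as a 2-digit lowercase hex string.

Key hex bytes 3e d0 is 2 bytes ≤ B = 4; zero-pad to 4 bytes: K' = 3e d0 00 00.
K' ⊕ ipad = 08 e6 36 36.  K' ⊕ opad = 62 8c 5c 5c.
Inner input = (K'⊕ipad) ∥ m = 08 e6 36 36 ∥ 85 cc 8b.
Inner hash: sum = 8+230+54+54+133+204+139 = 822; mod 256 = 54 → 36.
Outer input = (K'⊕opad) ∥ inner = 62 8c 5c 5c ∥ 36.
Outer hash (tag): sum = 98+140+92+92+54 = 476; mod 256 = 220 → dc.

dc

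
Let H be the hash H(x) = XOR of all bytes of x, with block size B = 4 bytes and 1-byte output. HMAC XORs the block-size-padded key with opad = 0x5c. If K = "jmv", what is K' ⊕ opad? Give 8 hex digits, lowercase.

36312a5c

Key "jmv" = 6a 6d 76 is 3 bytes ≤ B = 4; zero-pad to 4 bytes: K' = 6a 6d 76 00.
XOR each byte with 0x5c: 6a⊕5c=36, 6d⊕5c=31, 76⊕5c=2a, 00⊕5c=5c.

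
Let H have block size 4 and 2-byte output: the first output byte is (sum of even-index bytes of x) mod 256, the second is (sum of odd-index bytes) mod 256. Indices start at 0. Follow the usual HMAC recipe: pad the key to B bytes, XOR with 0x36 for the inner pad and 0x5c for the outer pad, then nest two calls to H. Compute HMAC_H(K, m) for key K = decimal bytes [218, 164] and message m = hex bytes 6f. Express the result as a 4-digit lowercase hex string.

731c

Key decimal bytes [218, 164] = da a4 is 2 bytes ≤ B = 4; zero-pad to 4 bytes: K' = da a4 00 00.
K' ⊕ ipad = ec 92 36 36.  K' ⊕ opad = 86 f8 5c 5c.
Inner input = (K'⊕ipad) ∥ m = ec 92 36 36 ∥ 6f.
Inner hash: even-index sum = 401 mod 256 = 145; odd-index sum = 200 mod 256 = 200 → 91 c8.
Outer input = (K'⊕opad) ∥ inner = 86 f8 5c 5c ∥ 91 c8.
Outer hash (tag): even-index sum = 371 mod 256 = 115; odd-index sum = 540 mod 256 = 28 → 73 1c.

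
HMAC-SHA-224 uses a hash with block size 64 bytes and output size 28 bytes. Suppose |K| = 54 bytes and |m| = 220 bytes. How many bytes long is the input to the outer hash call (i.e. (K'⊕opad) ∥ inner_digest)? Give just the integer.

92

Key is 54 ≤ 64 bytes, zero-padded: |K'| = 64.
Outer input = (K'⊕opad) ∥ H(inner) → 64 + 28 = 92 bytes.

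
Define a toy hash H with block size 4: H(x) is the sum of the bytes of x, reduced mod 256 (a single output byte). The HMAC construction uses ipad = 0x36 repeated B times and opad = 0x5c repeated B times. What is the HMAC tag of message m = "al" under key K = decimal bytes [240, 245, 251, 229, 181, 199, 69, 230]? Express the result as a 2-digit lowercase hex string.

0d

Key decimal bytes [240, 245, 251, 229, 181, 199, 69, 230] = f0 f5 fb e5 b5 c7 45 e6 is 8 bytes > B = 4, so hash it first: H(key) = 6c, then zero-pad to 4 bytes: K' = 6c 00 00 00.
K' ⊕ ipad = 5a 36 36 36.  K' ⊕ opad = 30 5c 5c 5c.
Inner input = (K'⊕ipad) ∥ m = 5a 36 36 36 ∥ 61 6c.
Inner hash: sum = 90+54+54+54+97+108 = 457; mod 256 = 201 → c9.
Outer input = (K'⊕opad) ∥ inner = 30 5c 5c 5c ∥ c9.
Outer hash (tag): sum = 48+92+92+92+201 = 525; mod 256 = 13 → 0d.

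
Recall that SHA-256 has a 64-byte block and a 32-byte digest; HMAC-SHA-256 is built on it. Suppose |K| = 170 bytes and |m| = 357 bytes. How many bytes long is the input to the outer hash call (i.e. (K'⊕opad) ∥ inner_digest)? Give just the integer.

96

Key is 170 > 64 bytes, so it is hashed to 32 bytes then zero-padded to 64: |K'| = 64.
Outer input = (K'⊕opad) ∥ H(inner) → 64 + 32 = 96 bytes.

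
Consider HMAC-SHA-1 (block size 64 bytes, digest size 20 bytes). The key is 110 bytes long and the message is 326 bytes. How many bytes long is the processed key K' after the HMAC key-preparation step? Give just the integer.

Key is 110 > 64 bytes, so it is hashed to 20 bytes then zero-padded to 64: |K'| = 64.

64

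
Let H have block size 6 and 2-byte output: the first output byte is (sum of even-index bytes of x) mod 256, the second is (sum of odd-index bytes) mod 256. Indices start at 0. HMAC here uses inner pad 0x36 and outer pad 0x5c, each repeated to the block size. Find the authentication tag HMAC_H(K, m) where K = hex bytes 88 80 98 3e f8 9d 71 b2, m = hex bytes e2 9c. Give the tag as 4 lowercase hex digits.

9a4c

Key hex bytes 88 80 98 3e f8 9d 71 b2 is 8 bytes > B = 6, so hash it first: H(key) = 89 0d, then zero-pad to 6 bytes: K' = 89 0d 00 00 00 00.
K' ⊕ ipad = bf 3b 36 36 36 36.  K' ⊕ opad = d5 51 5c 5c 5c 5c.
Inner input = (K'⊕ipad) ∥ m = bf 3b 36 36 36 36 ∥ e2 9c.
Inner hash: even-index sum = 525 mod 256 = 13; odd-index sum = 323 mod 256 = 67 → 0d 43.
Outer input = (K'⊕opad) ∥ inner = d5 51 5c 5c 5c 5c ∥ 0d 43.
Outer hash (tag): even-index sum = 410 mod 256 = 154; odd-index sum = 332 mod 256 = 76 → 9a 4c.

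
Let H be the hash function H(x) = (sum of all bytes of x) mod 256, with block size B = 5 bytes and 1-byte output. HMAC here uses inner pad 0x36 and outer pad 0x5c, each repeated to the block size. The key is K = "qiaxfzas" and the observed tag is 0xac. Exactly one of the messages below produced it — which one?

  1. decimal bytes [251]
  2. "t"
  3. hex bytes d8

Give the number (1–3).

3

Key "qiaxfzas" = 71 69 61 78 66 7a 61 73 is 8 bytes > B = 5, so hash it first: H(key) = 67, then zero-pad to 5 bytes: K' = 67 00 00 00 00.
K' ⊕ ipad = 51 36 36 36 36; K' ⊕ opad = 3b 5c 5c 5c 5c.
m1: inner = H(51 36 36 36 36 fb) = 24; tag = H(3b 5c 5c 5c 5c 24) = cf
m2: inner = H(51 36 36 36 36 74) = 9d; tag = H(3b 5c 5c 5c 5c 9d) = 48
m3: inner = H(51 36 36 36 36 d8) = 01; tag = H(3b 5c 5c 5c 5c 01) = ac ← matches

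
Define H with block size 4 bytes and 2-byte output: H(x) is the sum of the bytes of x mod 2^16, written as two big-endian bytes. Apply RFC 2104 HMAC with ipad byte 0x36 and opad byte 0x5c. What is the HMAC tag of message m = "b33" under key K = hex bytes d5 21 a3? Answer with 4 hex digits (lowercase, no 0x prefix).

02f0

Key hex bytes d5 21 a3 is 3 bytes ≤ B = 4; zero-pad to 4 bytes: K' = d5 21 a3 00.
K' ⊕ ipad = e3 17 95 36.  K' ⊕ opad = 89 7d ff 5c.
Inner input = (K'⊕ipad) ∥ m = e3 17 95 36 ∥ 62 33 33.
Inner hash: sum = 227+23+149+54+98+51+51 = 653 → 02 8d.
Outer input = (K'⊕opad) ∥ inner = 89 7d ff 5c ∥ 02 8d.
Outer hash (tag): sum = 137+125+255+92+2+141 = 752 → 02 f0.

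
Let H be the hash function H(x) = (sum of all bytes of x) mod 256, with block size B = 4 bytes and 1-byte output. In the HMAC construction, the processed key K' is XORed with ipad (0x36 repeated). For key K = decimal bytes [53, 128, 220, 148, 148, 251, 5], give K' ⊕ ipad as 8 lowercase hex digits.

8f363636

Key decimal bytes [53, 128, 220, 148, 148, 251, 5] = 35 80 dc 94 94 fb 05 is 7 bytes > B = 4, so hash it first: H(key) = b9, then zero-pad to 4 bytes: K' = b9 00 00 00.
XOR each byte with 0x36: b9⊕36=8f, 00⊕36=36, 00⊕36=36, 00⊕36=36.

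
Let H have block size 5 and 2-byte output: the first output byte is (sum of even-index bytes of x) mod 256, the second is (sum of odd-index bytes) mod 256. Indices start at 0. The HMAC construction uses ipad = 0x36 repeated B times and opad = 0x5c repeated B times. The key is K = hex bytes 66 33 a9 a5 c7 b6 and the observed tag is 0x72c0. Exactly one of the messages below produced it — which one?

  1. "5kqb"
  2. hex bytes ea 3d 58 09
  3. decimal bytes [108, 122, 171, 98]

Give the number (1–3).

2

Key hex bytes 66 33 a9 a5 c7 b6 is 6 bytes > B = 5, so hash it first: H(key) = d6 8e, then zero-pad to 5 bytes: K' = d6 8e 00 00 00.
K' ⊕ ipad = e0 b8 36 36 36; K' ⊕ opad = 8a d2 5c 5c 5c.
m1: inner = H(e0 b8 36 36 36 35 6b 71 62) = 19 94; tag = H(8a d2 5c 5c 5c 19 94) = d647
m2: inner = H(e0 b8 36 36 36 ea 3d 58 09) = 92 30; tag = H(8a d2 5c 5c 5c 92 30) = 72c0 ← matches
m3: inner = H(e0 b8 36 36 36 6c 7a ab 62) = 28 05; tag = H(8a d2 5c 5c 5c 28 05) = 4756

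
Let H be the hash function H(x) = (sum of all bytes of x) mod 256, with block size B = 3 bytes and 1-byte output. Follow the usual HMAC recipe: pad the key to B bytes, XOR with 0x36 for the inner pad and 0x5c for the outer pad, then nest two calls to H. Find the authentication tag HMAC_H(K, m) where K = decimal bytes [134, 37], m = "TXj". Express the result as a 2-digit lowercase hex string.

Key decimal bytes [134, 37] = 86 25 is 2 bytes ≤ B = 3; zero-pad to 3 bytes: K' = 86 25 00.
K' ⊕ ipad = b0 13 36.  K' ⊕ opad = da 79 5c.
Inner input = (K'⊕ipad) ∥ m = b0 13 36 ∥ 54 58 6a.
Inner hash: sum = 176+19+54+84+88+106 = 527; mod 256 = 15 → 0f.
Outer input = (K'⊕opad) ∥ inner = da 79 5c ∥ 0f.
Outer hash (tag): sum = 218+121+92+15 = 446; mod 256 = 190 → be.

be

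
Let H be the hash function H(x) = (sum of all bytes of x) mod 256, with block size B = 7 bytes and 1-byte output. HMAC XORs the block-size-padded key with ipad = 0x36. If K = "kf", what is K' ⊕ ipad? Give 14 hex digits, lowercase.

5d503636363636

Key "kf" = 6b 66 is 2 bytes ≤ B = 7; zero-pad to 7 bytes: K' = 6b 66 00 00 00 00 00.
XOR each byte with 0x36: 6b⊕36=5d, 66⊕36=50, 00⊕36=36, 00⊕36=36, 00⊕36=36, 00⊕36=36, 00⊕36=36.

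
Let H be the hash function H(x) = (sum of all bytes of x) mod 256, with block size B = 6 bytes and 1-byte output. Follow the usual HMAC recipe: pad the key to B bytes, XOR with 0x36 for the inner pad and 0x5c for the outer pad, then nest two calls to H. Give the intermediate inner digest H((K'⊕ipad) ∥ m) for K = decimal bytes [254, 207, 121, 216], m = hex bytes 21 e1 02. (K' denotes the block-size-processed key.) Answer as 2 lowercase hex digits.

Key decimal bytes [254, 207, 121, 216] = fe cf 79 d8 is 4 bytes ≤ B = 6; zero-pad to 6 bytes: K' = fe cf 79 d8 00 00.
K' ⊕ ipad = c8 f9 4f ee 36 36.
Inner input = c8 f9 4f ee 36 36 ∥ 21 e1 02.
Inner hash: sum = 200+249+79+238+54+54+33+225+2 = 1134; mod 256 = 110 → 6e.

6e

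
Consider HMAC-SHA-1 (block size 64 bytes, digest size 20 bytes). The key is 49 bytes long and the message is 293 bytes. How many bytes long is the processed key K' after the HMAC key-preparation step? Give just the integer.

Key is 49 ≤ 64 bytes, zero-padded: |K'| = 64.

64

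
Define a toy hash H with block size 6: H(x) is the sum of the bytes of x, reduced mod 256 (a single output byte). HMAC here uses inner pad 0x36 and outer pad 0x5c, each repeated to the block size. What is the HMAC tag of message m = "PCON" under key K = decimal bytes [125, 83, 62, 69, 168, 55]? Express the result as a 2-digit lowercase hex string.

Key decimal bytes [125, 83, 62, 69, 168, 55] = 7d 53 3e 45 a8 37 is exactly B = 6 bytes: K' = 7d 53 3e 45 a8 37.
K' ⊕ ipad = 4b 65 08 73 9e 01.  K' ⊕ opad = 21 0f 62 19 f4 6b.
Inner input = (K'⊕ipad) ∥ m = 4b 65 08 73 9e 01 ∥ 50 43 4f 4e.
Inner hash: sum = 75+101+8+115+158+1+80+67+79+78 = 762; mod 256 = 250 → fa.
Outer input = (K'⊕opad) ∥ inner = 21 0f 62 19 f4 6b ∥ fa.
Outer hash (tag): sum = 33+15+98+25+244+107+250 = 772; mod 256 = 4 → 04.

04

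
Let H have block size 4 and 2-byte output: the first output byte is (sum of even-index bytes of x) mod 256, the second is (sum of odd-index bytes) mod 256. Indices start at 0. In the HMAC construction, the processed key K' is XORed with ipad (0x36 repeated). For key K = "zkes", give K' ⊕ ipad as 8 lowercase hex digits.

Key "zkes" = 7a 6b 65 73 is exactly B = 4 bytes: K' = 7a 6b 65 73.
XOR each byte with 0x36: 7a⊕36=4c, 6b⊕36=5d, 65⊕36=53, 73⊕36=45.

4c5d5345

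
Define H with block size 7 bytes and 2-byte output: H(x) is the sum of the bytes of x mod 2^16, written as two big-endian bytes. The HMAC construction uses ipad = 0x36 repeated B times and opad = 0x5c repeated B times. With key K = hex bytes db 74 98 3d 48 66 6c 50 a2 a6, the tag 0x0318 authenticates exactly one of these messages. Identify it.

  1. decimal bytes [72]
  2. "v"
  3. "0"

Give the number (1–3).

Key hex bytes db 74 98 3d 48 66 6c 50 a2 a6 is 10 bytes > B = 7, so hash it first: H(key) = 04 d6, then zero-pad to 7 bytes: K' = 04 d6 00 00 00 00 00.
K' ⊕ ipad = 32 e0 36 36 36 36 36; K' ⊕ opad = 58 8a 5c 5c 5c 5c 5c.
m1: inner = H(32 e0 36 36 36 36 36 48) = 02 68; tag = H(58 8a 5c 5c 5c 5c 5c 02 68) = 0318 ← matches
m2: inner = H(32 e0 36 36 36 36 36 76) = 02 96; tag = H(58 8a 5c 5c 5c 5c 5c 02 96) = 0346
m3: inner = H(32 e0 36 36 36 36 36 30) = 02 50; tag = H(58 8a 5c 5c 5c 5c 5c 02 50) = 0300

1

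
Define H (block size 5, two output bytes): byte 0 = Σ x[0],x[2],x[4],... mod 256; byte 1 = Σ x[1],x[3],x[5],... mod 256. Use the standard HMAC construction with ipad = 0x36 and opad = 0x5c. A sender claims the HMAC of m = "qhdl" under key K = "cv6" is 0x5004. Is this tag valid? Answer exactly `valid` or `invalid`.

invalid

Key "cv6" = 63 76 36 is 3 bytes ≤ B = 5; zero-pad to 5 bytes: K' = 63 76 36 00 00.
K' ⊕ ipad = 55 40 00 36 36; K' ⊕ opad = 3f 2a 6a 5c 5c.
Inner hash: even-index sum = 351 mod 256 = 95; odd-index sum = 331 mod 256 = 75 → 5f 4b.
Outer hash (recomputed tag): even-index sum = 336 mod 256 = 80; odd-index sum = 229 mod 256 = 229 → 50 e5.
Recomputed tag = 50e5; claimed = 5004 → mismatch.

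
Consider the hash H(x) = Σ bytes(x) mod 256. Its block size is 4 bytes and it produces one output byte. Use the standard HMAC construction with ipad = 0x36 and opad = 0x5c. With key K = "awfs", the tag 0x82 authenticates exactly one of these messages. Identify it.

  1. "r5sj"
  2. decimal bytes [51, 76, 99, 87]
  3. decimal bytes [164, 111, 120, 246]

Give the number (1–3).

Key "awfs" = 61 77 66 73 is exactly B = 4 bytes: K' = 61 77 66 73.
K' ⊕ ipad = 57 41 50 45; K' ⊕ opad = 3d 2b 3a 2f.
m1: inner = H(57 41 50 45 72 35 73 6a) = b1; tag = H(3d 2b 3a 2f b1) = 82 ← matches
m2: inner = H(57 41 50 45 33 4c 63 57) = 66; tag = H(3d 2b 3a 2f 66) = 37
m3: inner = H(57 41 50 45 a4 6f 78 f6) = ae; tag = H(3d 2b 3a 2f ae) = 7f

1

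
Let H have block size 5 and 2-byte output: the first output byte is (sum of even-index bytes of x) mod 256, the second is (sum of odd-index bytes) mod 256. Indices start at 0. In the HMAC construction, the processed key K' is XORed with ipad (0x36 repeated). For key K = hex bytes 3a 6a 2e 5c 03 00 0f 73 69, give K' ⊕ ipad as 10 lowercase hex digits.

d50f363636

Key hex bytes 3a 6a 2e 5c 03 00 0f 73 69 is 9 bytes > B = 5, so hash it first: H(key) = e3 39, then zero-pad to 5 bytes: K' = e3 39 00 00 00.
XOR each byte with 0x36: e3⊕36=d5, 39⊕36=0f, 00⊕36=36, 00⊕36=36, 00⊕36=36.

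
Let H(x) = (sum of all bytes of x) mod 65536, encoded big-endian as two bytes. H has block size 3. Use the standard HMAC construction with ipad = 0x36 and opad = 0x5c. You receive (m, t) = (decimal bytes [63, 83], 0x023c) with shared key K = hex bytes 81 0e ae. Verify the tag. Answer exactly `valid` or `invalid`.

Key hex bytes 81 0e ae is exactly B = 3 bytes: K' = 81 0e ae.
K' ⊕ ipad = b7 38 98; K' ⊕ opad = dd 52 f2.
Inner hash: sum = 183+56+152+63+83 = 537 → 02 19.
Outer hash (recomputed tag): sum = 221+82+242+2+25 = 572 → 02 3c.
Recomputed tag = 023c; claimed = 023c → match.

valid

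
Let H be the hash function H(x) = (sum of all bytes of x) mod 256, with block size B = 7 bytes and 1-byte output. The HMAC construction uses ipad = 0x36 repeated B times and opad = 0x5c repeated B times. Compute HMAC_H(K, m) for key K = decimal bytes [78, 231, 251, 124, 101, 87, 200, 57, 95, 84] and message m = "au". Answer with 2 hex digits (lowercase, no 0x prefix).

Key decimal bytes [78, 231, 251, 124, 101, 87, 200, 57, 95, 84] = 4e e7 fb 7c 65 57 c8 39 5f 54 is 10 bytes > B = 7, so hash it first: H(key) = 1c, then zero-pad to 7 bytes: K' = 1c 00 00 00 00 00 00.
K' ⊕ ipad = 2a 36 36 36 36 36 36.  K' ⊕ opad = 40 5c 5c 5c 5c 5c 5c.
Inner input = (K'⊕ipad) ∥ m = 2a 36 36 36 36 36 36 ∥ 61 75.
Inner hash: sum = 42+54+54+54+54+54+54+97+117 = 580; mod 256 = 68 → 44.
Outer input = (K'⊕opad) ∥ inner = 40 5c 5c 5c 5c 5c 5c ∥ 44.
Outer hash (tag): sum = 64+92+92+92+92+92+92+68 = 684; mod 256 = 172 → ac.

ac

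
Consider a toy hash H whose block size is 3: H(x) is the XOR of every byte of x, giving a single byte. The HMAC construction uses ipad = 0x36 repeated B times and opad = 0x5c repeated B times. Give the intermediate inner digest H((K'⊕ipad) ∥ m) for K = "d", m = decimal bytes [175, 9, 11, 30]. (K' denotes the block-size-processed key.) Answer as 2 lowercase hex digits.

Key "d" = 64 is 1 byte ≤ B = 3; zero-pad to 3 bytes: K' = 64 00 00.
K' ⊕ ipad = 52 36 36.
Inner input = 52 36 36 ∥ af 09 0b 1e.
Inner hash: XOR 52⊕36⊕36⊕af⊕09⊕0b⊕1e = e1.

e1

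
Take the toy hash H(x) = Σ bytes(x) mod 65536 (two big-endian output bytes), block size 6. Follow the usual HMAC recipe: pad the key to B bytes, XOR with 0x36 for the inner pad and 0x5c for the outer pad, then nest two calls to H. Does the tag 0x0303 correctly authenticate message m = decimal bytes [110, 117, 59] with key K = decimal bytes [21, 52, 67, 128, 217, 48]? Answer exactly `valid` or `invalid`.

valid

Key decimal bytes [21, 52, 67, 128, 217, 48] = 15 34 43 80 d9 30 is exactly B = 6 bytes: K' = 15 34 43 80 d9 30.
K' ⊕ ipad = 23 02 75 b6 ef 06; K' ⊕ opad = 49 68 1f dc 85 6c.
Inner hash: sum = 35+2+117+182+239+6+110+117+59 = 867 → 03 63.
Outer hash (recomputed tag): sum = 73+104+31+220+133+108+3+99 = 771 → 03 03.
Recomputed tag = 0303; claimed = 0303 → match.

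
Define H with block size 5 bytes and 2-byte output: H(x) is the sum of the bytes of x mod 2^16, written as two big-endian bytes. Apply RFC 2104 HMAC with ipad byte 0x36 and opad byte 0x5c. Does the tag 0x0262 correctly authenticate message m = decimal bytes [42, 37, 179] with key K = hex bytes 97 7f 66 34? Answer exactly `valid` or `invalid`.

valid

Key hex bytes 97 7f 66 34 is 4 bytes ≤ B = 5; zero-pad to 5 bytes: K' = 97 7f 66 34 00.
K' ⊕ ipad = a1 49 50 02 36; K' ⊕ opad = cb 23 3a 68 5c.
Inner hash: sum = 161+73+80+2+54+42+37+179 = 628 → 02 74.
Outer hash (recomputed tag): sum = 203+35+58+104+92+2+116 = 610 → 02 62.
Recomputed tag = 0262; claimed = 0262 → match.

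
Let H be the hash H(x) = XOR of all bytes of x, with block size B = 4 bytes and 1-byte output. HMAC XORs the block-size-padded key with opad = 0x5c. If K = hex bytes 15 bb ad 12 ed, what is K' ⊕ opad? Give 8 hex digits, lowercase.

Key hex bytes 15 bb ad 12 ed is 5 bytes > B = 4, so hash it first: H(key) = fc, then zero-pad to 4 bytes: K' = fc 00 00 00.
XOR each byte with 0x5c: fc⊕5c=a0, 00⊕5c=5c, 00⊕5c=5c, 00⊕5c=5c.

a05c5c5c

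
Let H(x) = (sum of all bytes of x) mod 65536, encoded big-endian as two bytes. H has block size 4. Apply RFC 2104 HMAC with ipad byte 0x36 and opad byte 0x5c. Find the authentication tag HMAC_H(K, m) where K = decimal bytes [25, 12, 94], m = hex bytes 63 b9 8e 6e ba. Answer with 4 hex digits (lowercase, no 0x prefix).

Key decimal bytes [25, 12, 94] = 19 0c 5e is 3 bytes ≤ B = 4; zero-pad to 4 bytes: K' = 19 0c 5e 00.
K' ⊕ ipad = 2f 3a 68 36.  K' ⊕ opad = 45 50 02 5c.
Inner input = (K'⊕ipad) ∥ m = 2f 3a 68 36 ∥ 63 b9 8e 6e ba.
Inner hash: sum = 47+58+104+54+99+185+142+110+186 = 985 → 03 d9.
Outer input = (K'⊕opad) ∥ inner = 45 50 02 5c ∥ 03 d9.
Outer hash (tag): sum = 69+80+2+92+3+217 = 463 → 01 cf.

01cf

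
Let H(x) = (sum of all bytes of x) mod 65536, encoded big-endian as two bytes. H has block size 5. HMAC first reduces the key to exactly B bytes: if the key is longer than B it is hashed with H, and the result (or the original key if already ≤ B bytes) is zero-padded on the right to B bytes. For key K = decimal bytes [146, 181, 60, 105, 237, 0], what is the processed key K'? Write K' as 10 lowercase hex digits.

|K| = 6 > B = 5, so first hash the key.
H(K): sum = 146+181+60+105+237+0 = 729 → 02 d9.
Zero-pad H(K) = 02 d9 to 5 bytes: K' = 02 d9 00 00 00.

02d9000000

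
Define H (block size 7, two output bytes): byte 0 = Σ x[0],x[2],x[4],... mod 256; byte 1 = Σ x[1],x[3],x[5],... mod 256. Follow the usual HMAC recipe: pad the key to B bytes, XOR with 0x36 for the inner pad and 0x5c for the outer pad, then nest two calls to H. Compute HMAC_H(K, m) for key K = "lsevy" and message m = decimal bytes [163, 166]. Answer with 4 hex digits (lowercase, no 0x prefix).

Key "lsevy" = 6c 73 65 76 79 is 5 bytes ≤ B = 7; zero-pad to 7 bytes: K' = 6c 73 65 76 79 00 00.
K' ⊕ ipad = 5a 45 53 40 4f 36 36.  K' ⊕ opad = 30 2f 39 2a 25 5c 5c.
Inner input = (K'⊕ipad) ∥ m = 5a 45 53 40 4f 36 36 ∥ a3 a6.
Inner hash: even-index sum = 472 mod 256 = 216; odd-index sum = 350 mod 256 = 94 → d8 5e.
Outer input = (K'⊕opad) ∥ inner = 30 2f 39 2a 25 5c 5c ∥ d8 5e.
Outer hash (tag): even-index sum = 328 mod 256 = 72; odd-index sum = 397 mod 256 = 141 → 48 8d.

488d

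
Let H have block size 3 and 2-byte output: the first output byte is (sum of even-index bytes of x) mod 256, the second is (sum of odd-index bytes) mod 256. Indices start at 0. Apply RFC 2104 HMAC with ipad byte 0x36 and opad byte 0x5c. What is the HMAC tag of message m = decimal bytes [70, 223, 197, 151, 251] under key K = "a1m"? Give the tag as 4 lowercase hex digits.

7b95

Key "a1m" = 61 31 6d is exactly B = 3 bytes: K' = 61 31 6d.
K' ⊕ ipad = 57 07 5b.  K' ⊕ opad = 3d 6d 31.
Inner input = (K'⊕ipad) ∥ m = 57 07 5b ∥ 46 df c5 97 fb.
Inner hash: even-index sum = 552 mod 256 = 40; odd-index sum = 525 mod 256 = 13 → 28 0d.
Outer input = (K'⊕opad) ∥ inner = 3d 6d 31 ∥ 28 0d.
Outer hash (tag): even-index sum = 123 mod 256 = 123; odd-index sum = 149 mod 256 = 149 → 7b 95.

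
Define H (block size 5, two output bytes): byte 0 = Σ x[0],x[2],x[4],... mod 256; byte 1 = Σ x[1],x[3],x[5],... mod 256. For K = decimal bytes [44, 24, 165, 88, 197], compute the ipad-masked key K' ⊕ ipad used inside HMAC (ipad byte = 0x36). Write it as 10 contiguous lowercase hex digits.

Key decimal bytes [44, 24, 165, 88, 197] = 2c 18 a5 58 c5 is exactly B = 5 bytes: K' = 2c 18 a5 58 c5.
XOR each byte with 0x36: 2c⊕36=1a, 18⊕36=2e, a5⊕36=93, 58⊕36=6e, c5⊕36=f3.

1a2e936ef3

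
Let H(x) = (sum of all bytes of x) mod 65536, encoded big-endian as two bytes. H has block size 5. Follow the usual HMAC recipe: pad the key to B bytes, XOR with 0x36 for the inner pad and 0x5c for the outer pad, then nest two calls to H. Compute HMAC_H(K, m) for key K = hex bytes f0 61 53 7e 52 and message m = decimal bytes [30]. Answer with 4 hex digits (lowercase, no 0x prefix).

Key hex bytes f0 61 53 7e 52 is exactly B = 5 bytes: K' = f0 61 53 7e 52.
K' ⊕ ipad = c6 57 65 48 64.  K' ⊕ opad = ac 3d 0f 22 0e.
Inner input = (K'⊕ipad) ∥ m = c6 57 65 48 64 ∥ 1e.
Inner hash: sum = 198+87+101+72+100+30 = 588 → 02 4c.
Outer input = (K'⊕opad) ∥ inner = ac 3d 0f 22 0e ∥ 02 4c.
Outer hash (tag): sum = 172+61+15+34+14+2+76 = 374 → 01 76.

0176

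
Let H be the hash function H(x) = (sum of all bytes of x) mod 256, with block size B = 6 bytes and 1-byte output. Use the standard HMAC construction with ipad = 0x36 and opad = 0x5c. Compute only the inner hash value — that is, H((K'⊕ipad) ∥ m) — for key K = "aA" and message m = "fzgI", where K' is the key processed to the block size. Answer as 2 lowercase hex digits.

Key "aA" = 61 41 is 2 bytes ≤ B = 6; zero-pad to 6 bytes: K' = 61 41 00 00 00 00.
K' ⊕ ipad = 57 77 36 36 36 36.
Inner input = 57 77 36 36 36 36 ∥ 66 7a 67 49.
Inner hash: sum = 87+119+54+54+54+54+102+122+103+73 = 822; mod 256 = 54 → 36.

36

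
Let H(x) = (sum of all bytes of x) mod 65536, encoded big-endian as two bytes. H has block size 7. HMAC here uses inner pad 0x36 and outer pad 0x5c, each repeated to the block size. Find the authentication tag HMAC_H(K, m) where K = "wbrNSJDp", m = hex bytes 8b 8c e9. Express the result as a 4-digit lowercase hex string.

0302

Key "wbrNSJDp" = 77 62 72 4e 53 4a 44 70 is 8 bytes > B = 7, so hash it first: H(key) = 02 ea, then zero-pad to 7 bytes: K' = 02 ea 00 00 00 00 00.
K' ⊕ ipad = 34 dc 36 36 36 36 36.  K' ⊕ opad = 5e b6 5c 5c 5c 5c 5c.
Inner input = (K'⊕ipad) ∥ m = 34 dc 36 36 36 36 36 ∥ 8b 8c e9.
Inner hash: sum = 52+220+54+54+54+54+54+139+140+233 = 1054 → 04 1e.
Outer input = (K'⊕opad) ∥ inner = 5e b6 5c 5c 5c 5c 5c ∥ 04 1e.
Outer hash (tag): sum = 94+182+92+92+92+92+92+4+30 = 770 → 03 02.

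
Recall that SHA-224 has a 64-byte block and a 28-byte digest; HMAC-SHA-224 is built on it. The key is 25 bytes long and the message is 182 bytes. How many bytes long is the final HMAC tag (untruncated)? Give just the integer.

The tag is one SHA-224 digest: 28 bytes.

28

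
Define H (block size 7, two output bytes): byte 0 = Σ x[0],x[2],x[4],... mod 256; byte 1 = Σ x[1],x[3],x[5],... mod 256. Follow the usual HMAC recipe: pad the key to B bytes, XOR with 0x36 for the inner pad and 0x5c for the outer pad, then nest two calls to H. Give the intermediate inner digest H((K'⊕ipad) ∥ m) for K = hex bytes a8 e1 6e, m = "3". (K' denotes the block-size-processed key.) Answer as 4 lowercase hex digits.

Key hex bytes a8 e1 6e is 3 bytes ≤ B = 7; zero-pad to 7 bytes: K' = a8 e1 6e 00 00 00 00.
K' ⊕ ipad = 9e d7 58 36 36 36 36.
Inner input = 9e d7 58 36 36 36 36 ∥ 33.
Inner hash: even-index sum = 354 mod 256 = 98; odd-index sum = 374 mod 256 = 118 → 62 76.

6276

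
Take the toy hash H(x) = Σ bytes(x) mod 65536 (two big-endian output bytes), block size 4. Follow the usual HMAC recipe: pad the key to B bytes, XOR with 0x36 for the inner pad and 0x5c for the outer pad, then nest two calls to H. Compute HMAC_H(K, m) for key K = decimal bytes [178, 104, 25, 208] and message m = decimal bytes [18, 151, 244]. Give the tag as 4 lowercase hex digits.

028a

Key decimal bytes [178, 104, 25, 208] = b2 68 19 d0 is exactly B = 4 bytes: K' = b2 68 19 d0.
K' ⊕ ipad = 84 5e 2f e6.  K' ⊕ opad = ee 34 45 8c.
Inner input = (K'⊕ipad) ∥ m = 84 5e 2f e6 ∥ 12 97 f4.
Inner hash: sum = 132+94+47+230+18+151+244 = 916 → 03 94.
Outer input = (K'⊕opad) ∥ inner = ee 34 45 8c ∥ 03 94.
Outer hash (tag): sum = 238+52+69+140+3+148 = 650 → 02 8a.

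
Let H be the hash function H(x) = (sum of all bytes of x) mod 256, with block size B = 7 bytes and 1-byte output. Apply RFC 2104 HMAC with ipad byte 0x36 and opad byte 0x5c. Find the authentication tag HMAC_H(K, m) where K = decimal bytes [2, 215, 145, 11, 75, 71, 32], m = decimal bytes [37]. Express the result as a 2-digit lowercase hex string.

Key decimal bytes [2, 215, 145, 11, 75, 71, 32] = 02 d7 91 0b 4b 47 20 is exactly B = 7 bytes: K' = 02 d7 91 0b 4b 47 20.
K' ⊕ ipad = 34 e1 a7 3d 7d 71 16.  K' ⊕ opad = 5e 8b cd 57 17 1b 7c.
Inner input = (K'⊕ipad) ∥ m = 34 e1 a7 3d 7d 71 16 ∥ 25.
Inner hash: sum = 52+225+167+61+125+113+22+37 = 802; mod 256 = 34 → 22.
Outer input = (K'⊕opad) ∥ inner = 5e 8b cd 57 17 1b 7c ∥ 22.
Outer hash (tag): sum = 94+139+205+87+23+27+124+34 = 733; mod 256 = 221 → dd.

dd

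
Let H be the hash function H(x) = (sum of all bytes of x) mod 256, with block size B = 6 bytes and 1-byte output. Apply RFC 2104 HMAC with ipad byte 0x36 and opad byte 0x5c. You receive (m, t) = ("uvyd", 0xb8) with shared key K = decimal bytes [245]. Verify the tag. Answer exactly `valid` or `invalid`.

Key decimal bytes [245] = f5 is 1 byte ≤ B = 6; zero-pad to 6 bytes: K' = f5 00 00 00 00 00.
K' ⊕ ipad = c3 36 36 36 36 36; K' ⊕ opad = a9 5c 5c 5c 5c 5c.
Inner hash: sum = 195+54+54+54+54+54+117+118+121+100 = 921; mod 256 = 153 → 99.
Outer hash (recomputed tag): sum = 169+92+92+92+92+92+153 = 782; mod 256 = 14 → 0e.
Recomputed tag = 0e; claimed = b8 → mismatch.

invalid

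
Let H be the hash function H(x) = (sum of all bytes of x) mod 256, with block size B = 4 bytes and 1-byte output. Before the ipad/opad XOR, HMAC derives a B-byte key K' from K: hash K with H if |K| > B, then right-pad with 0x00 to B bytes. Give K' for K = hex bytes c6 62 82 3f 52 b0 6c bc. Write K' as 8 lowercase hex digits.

|K| = 8 > B = 4, so first hash the key.
H(K): sum = 198+98+130+63+82+176+108+188 = 1043; mod 256 = 19 → 13.
Zero-pad H(K) = 13 to 4 bytes: K' = 13 00 00 00.

13000000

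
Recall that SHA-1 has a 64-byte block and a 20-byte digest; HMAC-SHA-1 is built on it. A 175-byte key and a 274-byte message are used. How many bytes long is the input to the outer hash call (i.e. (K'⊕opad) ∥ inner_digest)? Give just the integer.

84

Key is 175 > 64 bytes, so it is hashed to 20 bytes then zero-padded to 64: |K'| = 64.
Outer input = (K'⊕opad) ∥ H(inner) → 64 + 20 = 84 bytes.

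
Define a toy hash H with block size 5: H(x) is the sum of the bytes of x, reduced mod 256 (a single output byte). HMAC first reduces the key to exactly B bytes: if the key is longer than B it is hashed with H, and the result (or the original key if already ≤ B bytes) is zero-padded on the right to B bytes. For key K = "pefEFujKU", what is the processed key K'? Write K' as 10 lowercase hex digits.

4500000000

|K| = 9 > B = 5, so first hash the key.
H(K): sum = 112+101+102+69+70+117+106+75+85 = 837; mod 256 = 69 → 45.
Zero-pad H(K) = 45 to 5 bytes: K' = 45 00 00 00 00.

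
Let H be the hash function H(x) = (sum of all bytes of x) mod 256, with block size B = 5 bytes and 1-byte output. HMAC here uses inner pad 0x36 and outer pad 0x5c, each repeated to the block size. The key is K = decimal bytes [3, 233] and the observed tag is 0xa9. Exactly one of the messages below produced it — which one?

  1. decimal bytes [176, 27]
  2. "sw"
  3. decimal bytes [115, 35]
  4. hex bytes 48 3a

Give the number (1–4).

1

Key decimal bytes [3, 233] = 03 e9 is 2 bytes ≤ B = 5; zero-pad to 5 bytes: K' = 03 e9 00 00 00.
K' ⊕ ipad = 35 df 36 36 36; K' ⊕ opad = 5f b5 5c 5c 5c.
m1: inner = H(35 df 36 36 36 b0 1b) = 81; tag = H(5f b5 5c 5c 5c 81) = a9 ← matches
m2: inner = H(35 df 36 36 36 73 77) = a0; tag = H(5f b5 5c 5c 5c a0) = c8
m3: inner = H(35 df 36 36 36 73 23) = 4c; tag = H(5f b5 5c 5c 5c 4c) = 74
m4: inner = H(35 df 36 36 36 48 3a) = 38; tag = H(5f b5 5c 5c 5c 38) = 60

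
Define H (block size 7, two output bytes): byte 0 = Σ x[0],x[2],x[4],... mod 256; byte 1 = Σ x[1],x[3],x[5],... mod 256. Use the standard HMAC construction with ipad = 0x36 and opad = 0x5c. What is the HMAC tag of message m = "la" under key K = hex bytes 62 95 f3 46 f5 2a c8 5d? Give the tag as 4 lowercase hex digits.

Key hex bytes 62 95 f3 46 f5 2a c8 5d is 8 bytes > B = 7, so hash it first: H(key) = 12 62, then zero-pad to 7 bytes: K' = 12 62 00 00 00 00 00.
K' ⊕ ipad = 24 54 36 36 36 36 36.  K' ⊕ opad = 4e 3e 5c 5c 5c 5c 5c.
Inner input = (K'⊕ipad) ∥ m = 24 54 36 36 36 36 36 ∥ 6c 61.
Inner hash: even-index sum = 295 mod 256 = 39; odd-index sum = 300 mod 256 = 44 → 27 2c.
Outer input = (K'⊕opad) ∥ inner = 4e 3e 5c 5c 5c 5c 5c ∥ 27 2c.
Outer hash (tag): even-index sum = 398 mod 256 = 142; odd-index sum = 285 mod 256 = 29 → 8e 1d.

8e1d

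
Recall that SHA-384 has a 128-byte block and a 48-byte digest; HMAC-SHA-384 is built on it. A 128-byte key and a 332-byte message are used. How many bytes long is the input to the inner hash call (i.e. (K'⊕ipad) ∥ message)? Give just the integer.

Key is 128 ≤ 128 bytes, zero-padded: |K'| = 128.
Inner input = (K'⊕ipad) ∥ m → 128 + 332 = 460 bytes.

460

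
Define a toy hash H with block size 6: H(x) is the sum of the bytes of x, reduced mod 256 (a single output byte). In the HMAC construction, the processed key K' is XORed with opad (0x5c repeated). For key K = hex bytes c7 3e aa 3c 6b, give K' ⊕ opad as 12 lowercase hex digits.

9b62f660375c

Key hex bytes c7 3e aa 3c 6b is 5 bytes ≤ B = 6; zero-pad to 6 bytes: K' = c7 3e aa 3c 6b 00.
XOR each byte with 0x5c: c7⊕5c=9b, 3e⊕5c=62, aa⊕5c=f6, 3c⊕5c=60, 6b⊕5c=37, 00⊕5c=5c.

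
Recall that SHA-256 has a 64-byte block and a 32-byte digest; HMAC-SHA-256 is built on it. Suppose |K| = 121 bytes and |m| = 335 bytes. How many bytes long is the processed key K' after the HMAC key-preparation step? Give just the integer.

Key is 121 > 64 bytes, so it is hashed to 32 bytes then zero-padded to 64: |K'| = 64.

64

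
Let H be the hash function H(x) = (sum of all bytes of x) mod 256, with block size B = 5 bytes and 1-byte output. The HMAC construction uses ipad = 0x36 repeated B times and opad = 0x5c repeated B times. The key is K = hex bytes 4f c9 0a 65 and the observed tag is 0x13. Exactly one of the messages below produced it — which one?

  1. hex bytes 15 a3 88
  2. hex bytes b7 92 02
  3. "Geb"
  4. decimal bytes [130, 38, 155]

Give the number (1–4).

Key hex bytes 4f c9 0a 65 is 4 bytes ≤ B = 5; zero-pad to 5 bytes: K' = 4f c9 0a 65 00.
K' ⊕ ipad = 79 ff 3c 53 36; K' ⊕ opad = 13 95 56 39 5c.
m1: inner = H(79 ff 3c 53 36 15 a3 88) = 7d; tag = H(13 95 56 39 5c 7d) = 10
m2: inner = H(79 ff 3c 53 36 b7 92 02) = 88; tag = H(13 95 56 39 5c 88) = 1b
m3: inner = H(79 ff 3c 53 36 47 65 62) = 4b; tag = H(13 95 56 39 5c 4b) = de
m4: inner = H(79 ff 3c 53 36 82 26 9b) = 80; tag = H(13 95 56 39 5c 80) = 13 ← matches

4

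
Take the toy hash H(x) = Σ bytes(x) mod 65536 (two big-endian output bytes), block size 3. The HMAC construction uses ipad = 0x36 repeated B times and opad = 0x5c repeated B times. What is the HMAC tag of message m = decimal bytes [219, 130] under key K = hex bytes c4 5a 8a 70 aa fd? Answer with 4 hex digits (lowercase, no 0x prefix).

01f1

Key hex bytes c4 5a 8a 70 aa fd is 6 bytes > B = 3, so hash it first: H(key) = 03 bf, then zero-pad to 3 bytes: K' = 03 bf 00.
K' ⊕ ipad = 35 89 36.  K' ⊕ opad = 5f e3 5c.
Inner input = (K'⊕ipad) ∥ m = 35 89 36 ∥ db 82.
Inner hash: sum = 53+137+54+219+130 = 593 → 02 51.
Outer input = (K'⊕opad) ∥ inner = 5f e3 5c ∥ 02 51.
Outer hash (tag): sum = 95+227+92+2+81 = 497 → 01 f1.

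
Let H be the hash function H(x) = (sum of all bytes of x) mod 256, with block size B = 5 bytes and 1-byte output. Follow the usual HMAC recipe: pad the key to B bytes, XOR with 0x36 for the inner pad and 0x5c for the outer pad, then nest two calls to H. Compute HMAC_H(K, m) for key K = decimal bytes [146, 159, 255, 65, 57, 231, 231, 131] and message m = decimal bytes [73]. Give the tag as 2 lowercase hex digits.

05

Key decimal bytes [146, 159, 255, 65, 57, 231, 231, 131] = 92 9f ff 41 39 e7 e7 83 is 8 bytes > B = 5, so hash it first: H(key) = fb, then zero-pad to 5 bytes: K' = fb 00 00 00 00.
K' ⊕ ipad = cd 36 36 36 36.  K' ⊕ opad = a7 5c 5c 5c 5c.
Inner input = (K'⊕ipad) ∥ m = cd 36 36 36 36 ∥ 49.
Inner hash: sum = 205+54+54+54+54+73 = 494; mod 256 = 238 → ee.
Outer input = (K'⊕opad) ∥ inner = a7 5c 5c 5c 5c ∥ ee.
Outer hash (tag): sum = 167+92+92+92+92+238 = 773; mod 256 = 5 → 05.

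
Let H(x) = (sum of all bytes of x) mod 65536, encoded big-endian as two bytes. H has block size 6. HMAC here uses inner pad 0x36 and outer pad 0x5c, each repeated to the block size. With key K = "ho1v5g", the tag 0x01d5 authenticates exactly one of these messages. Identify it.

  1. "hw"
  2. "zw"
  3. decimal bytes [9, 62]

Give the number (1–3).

Key "ho1v5g" = 68 6f 31 76 35 67 is exactly B = 6 bytes: K' = 68 6f 31 76 35 67.
K' ⊕ ipad = 5e 59 07 40 03 51; K' ⊕ opad = 34 33 6d 2a 69 3b.
m1: inner = H(5e 59 07 40 03 51 68 77) = 02 31; tag = H(34 33 6d 2a 69 3b 02 31) = 01d5 ← matches
m2: inner = H(5e 59 07 40 03 51 7a 77) = 02 43; tag = H(34 33 6d 2a 69 3b 02 43) = 01e7
m3: inner = H(5e 59 07 40 03 51 09 3e) = 01 99; tag = H(34 33 6d 2a 69 3b 01 99) = 023c

1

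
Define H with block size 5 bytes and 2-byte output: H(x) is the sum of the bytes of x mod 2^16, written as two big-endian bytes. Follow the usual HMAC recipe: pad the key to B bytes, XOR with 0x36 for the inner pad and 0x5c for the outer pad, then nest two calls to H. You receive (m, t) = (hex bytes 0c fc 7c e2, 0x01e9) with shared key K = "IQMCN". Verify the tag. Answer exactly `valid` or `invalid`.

invalid

Key "IQMCN" = 49 51 4d 43 4e is exactly B = 5 bytes: K' = 49 51 4d 43 4e.
K' ⊕ ipad = 7f 67 7b 75 78; K' ⊕ opad = 15 0d 11 1f 12.
Inner hash: sum = 127+103+123+117+120+12+252+124+226 = 1204 → 04 b4.
Outer hash (recomputed tag): sum = 21+13+17+31+18+4+180 = 284 → 01 1c.
Recomputed tag = 011c; claimed = 01e9 → mismatch.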